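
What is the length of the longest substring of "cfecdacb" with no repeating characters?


Input: "cfecdacb"
Sliding window (track last position of each char):
  Position 0 ('c'): window [0,0] length 1 -- new best
  Position 1 ('f'): window [0,1] length 2 -- new best
  Position 2 ('e'): window [0,2] length 3 -- new best
  Position 3 ('c'): repeat (last at 0), move window start to 1
  Position 3 ('c'): window [1,3] length 3
  Position 4 ('d'): window [1,4] length 4 -- new best
  Position 5 ('a'): window [1,5] length 5 -- new best
  Position 6 ('c'): repeat (last at 3), move window start to 4
  Position 6 ('c'): window [4,6] length 3
  Position 7 ('b'): window [4,7] length 4
Longest substring with no repeats: "fecda" with length 5

5


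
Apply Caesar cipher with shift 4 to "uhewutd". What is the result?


Caesar cipher: shift "uhewutd" by 4
  'u' (pos 20) + 4 = pos 24 = 'y'
  'h' (pos 7) + 4 = pos 11 = 'l'
  'e' (pos 4) + 4 = pos 8 = 'i'
  'w' (pos 22) + 4 = pos 0 = 'a'
  'u' (pos 20) + 4 = pos 24 = 'y'
  't' (pos 19) + 4 = pos 23 = 'x'
  'd' (pos 3) + 4 = pos 7 = 'h'
Result: yliayxh

yliayxh


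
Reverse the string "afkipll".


Input: afkipll
Reading characters right to left:
  Position 6: 'l'
  Position 5: 'l'
  Position 4: 'p'
  Position 3: 'i'
  Position 2: 'k'
  Position 1: 'f'
  Position 0: 'a'
Reversed: llpikfa

llpikfa


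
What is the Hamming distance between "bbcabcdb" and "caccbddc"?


Comparing "bbcabcdb" and "caccbddc" position by position:
  Position 0: 'b' vs 'c' => differ
  Position 1: 'b' vs 'a' => differ
  Position 2: 'c' vs 'c' => same
  Position 3: 'a' vs 'c' => differ
  Position 4: 'b' vs 'b' => same
  Position 5: 'c' vs 'd' => differ
  Position 6: 'd' vs 'd' => same
  Position 7: 'b' vs 'c' => differ
Total differences (Hamming distance): 5

5


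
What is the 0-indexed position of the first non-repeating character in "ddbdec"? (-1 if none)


Input: ddbdec
Character frequencies:
  'b': 1
  'c': 1
  'd': 3
  'e': 1
Scanning left to right for freq == 1:
  Position 0 ('d'): freq=3, skip
  Position 1 ('d'): freq=3, skip
  Position 2 ('b'): unique! => answer = 2

2


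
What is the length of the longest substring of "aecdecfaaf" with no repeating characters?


Input: "aecdecfaaf"
Sliding window (track last position of each char):
  Position 0 ('a'): window [0,0] length 1 -- new best
  Position 1 ('e'): window [0,1] length 2 -- new best
  Position 2 ('c'): window [0,2] length 3 -- new best
  Position 3 ('d'): window [0,3] length 4 -- new best
  Position 4 ('e'): repeat (last at 1), move window start to 2
  Position 4 ('e'): window [2,4] length 3
  Position 5 ('c'): repeat (last at 2), move window start to 3
  Position 5 ('c'): window [3,5] length 3
  Position 6 ('f'): window [3,6] length 4
  Position 7 ('a'): window [3,7] length 5 -- new best
  Position 8 ('a'): repeat (last at 7), move window start to 8
  Position 8 ('a'): window [8,8] length 1
  Position 9 ('f'): window [8,9] length 2
Longest substring with no repeats: "decfa" with length 5

5


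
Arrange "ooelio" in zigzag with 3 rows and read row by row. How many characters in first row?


Zigzag "ooelio" into 3 rows:
Placing characters:
  'o' => row 0
  'o' => row 1
  'e' => row 2
  'l' => row 1
  'i' => row 0
  'o' => row 1
Rows:
  Row 0: "oi"
  Row 1: "olo"
  Row 2: "e"
First row length: 2

2


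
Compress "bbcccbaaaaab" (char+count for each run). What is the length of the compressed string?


Input: bbcccbaaaaab
Runs:
  'b' x 2 => "b2"
  'c' x 3 => "c3"
  'b' x 1 => "b1"
  'a' x 5 => "a5"
  'b' x 1 => "b1"
Compressed: "b2c3b1a5b1"
Compressed length: 10

10


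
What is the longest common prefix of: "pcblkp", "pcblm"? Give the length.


Words: pcblkp, pcblm
  Position 0: all 'p' => match
  Position 1: all 'c' => match
  Position 2: all 'b' => match
  Position 3: all 'l' => match
  Position 4: ('k', 'm') => mismatch, stop
LCP = "pcbl" (length 4)

4


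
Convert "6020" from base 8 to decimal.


Input: "6020" in base 8
Positional expansion:
  Digit '6' (value 6) x 8^3 = 3072
  Digit '0' (value 0) x 8^2 = 0
  Digit '2' (value 2) x 8^1 = 16
  Digit '0' (value 0) x 8^0 = 0
Sum = 3088

3088


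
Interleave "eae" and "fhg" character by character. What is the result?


Interleaving "eae" and "fhg":
  Position 0: 'e' from first, 'f' from second => "ef"
  Position 1: 'a' from first, 'h' from second => "ah"
  Position 2: 'e' from first, 'g' from second => "eg"
Result: efaheg

efaheg


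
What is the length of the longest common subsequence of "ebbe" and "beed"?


LCS of "ebbe" and "beed"
DP table:
           b    e    e    d
      0    0    0    0    0
  e   0    0    1    1    1
  b   0    1    1    1    1
  b   0    1    1    1    1
  e   0    1    2    2    2
LCS length = dp[4][4] = 2

2


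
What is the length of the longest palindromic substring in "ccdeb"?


Input: "ccdeb"
Checking substrings for palindromes:
  [0:2] "cc" (len 2) => palindrome
Longest palindromic substring: "cc" with length 2

2


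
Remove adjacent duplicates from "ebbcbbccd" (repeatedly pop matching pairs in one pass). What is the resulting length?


Input: ebbcbbccd
Stack-based adjacent duplicate removal:
  Read 'e': push. Stack: e
  Read 'b': push. Stack: eb
  Read 'b': matches stack top 'b' => pop. Stack: e
  Read 'c': push. Stack: ec
  Read 'b': push. Stack: ecb
  Read 'b': matches stack top 'b' => pop. Stack: ec
  Read 'c': matches stack top 'c' => pop. Stack: e
  Read 'c': push. Stack: ec
  Read 'd': push. Stack: ecd
Final stack: "ecd" (length 3)

3


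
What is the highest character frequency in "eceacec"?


Input: eceacec
Character counts:
  'a': 1
  'c': 3
  'e': 3
Maximum frequency: 3

3


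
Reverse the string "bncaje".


Input: bncaje
Reading characters right to left:
  Position 5: 'e'
  Position 4: 'j'
  Position 3: 'a'
  Position 2: 'c'
  Position 1: 'n'
  Position 0: 'b'
Reversed: ejacnb

ejacnb


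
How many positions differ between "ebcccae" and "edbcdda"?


Comparing "ebcccae" and "edbcdda" position by position:
  Position 0: 'e' vs 'e' => same
  Position 1: 'b' vs 'd' => DIFFER
  Position 2: 'c' vs 'b' => DIFFER
  Position 3: 'c' vs 'c' => same
  Position 4: 'c' vs 'd' => DIFFER
  Position 5: 'a' vs 'd' => DIFFER
  Position 6: 'e' vs 'a' => DIFFER
Positions that differ: 5

5


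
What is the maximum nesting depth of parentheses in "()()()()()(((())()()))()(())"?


Input: "()()()()()(((())()()))()(())"
Tracking depth:
  Position 0 '(': depth becomes 1
  Position 1 ')': depth becomes 0
  Position 2 '(': depth becomes 1
  Position 3 ')': depth becomes 0
  Position 4 '(': depth becomes 1
  Position 5 ')': depth becomes 0
  Position 6 '(': depth becomes 1
  Position 7 ')': depth becomes 0
  Position 8 '(': depth becomes 1
  Position 9 ')': depth becomes 0
  Position 10 '(': depth becomes 1
  Position 11 '(': depth becomes 2
  Position 12 '(': depth becomes 3
  Position 13 '(': depth becomes 4
  Position 14 ')': depth becomes 3
  Position 15 ')': depth becomes 2
  Position 16 '(': depth becomes 3
  Position 17 ')': depth becomes 2
  Position 18 '(': depth becomes 3
  Position 19 ')': depth becomes 2
  Position 20 ')': depth becomes 1
  Position 21 ')': depth becomes 0
  Position 22 '(': depth becomes 1
  Position 23 ')': depth becomes 0
  Position 24 '(': depth becomes 1
  Position 25 '(': depth becomes 2
  Position 26 ')': depth becomes 1
  Position 27 ')': depth becomes 0
Maximum depth reached: 4

4


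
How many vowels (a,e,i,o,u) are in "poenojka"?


Input: poenojka
Checking each character:
  'p' at position 0: consonant
  'o' at position 1: vowel (running total: 1)
  'e' at position 2: vowel (running total: 2)
  'n' at position 3: consonant
  'o' at position 4: vowel (running total: 3)
  'j' at position 5: consonant
  'k' at position 6: consonant
  'a' at position 7: vowel (running total: 4)
Total vowels: 4

4


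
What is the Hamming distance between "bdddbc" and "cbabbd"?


Comparing "bdddbc" and "cbabbd" position by position:
  Position 0: 'b' vs 'c' => differ
  Position 1: 'd' vs 'b' => differ
  Position 2: 'd' vs 'a' => differ
  Position 3: 'd' vs 'b' => differ
  Position 4: 'b' vs 'b' => same
  Position 5: 'c' vs 'd' => differ
Total differences (Hamming distance): 5

5


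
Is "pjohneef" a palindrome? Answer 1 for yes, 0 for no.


Input: pjohneef
Reversed: feenhojp
  Compare pos 0 ('p') with pos 7 ('f'): MISMATCH
  Compare pos 1 ('j') with pos 6 ('e'): MISMATCH
  Compare pos 2 ('o') with pos 5 ('e'): MISMATCH
  Compare pos 3 ('h') with pos 4 ('n'): MISMATCH
Result: not a palindrome

0


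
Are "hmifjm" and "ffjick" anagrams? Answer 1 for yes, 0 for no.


Strings: "hmifjm", "ffjick"
Sorted first:  fhijmm
Sorted second: cffijk
Differ at position 0: 'f' vs 'c' => not anagrams

0


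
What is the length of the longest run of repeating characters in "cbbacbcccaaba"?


Input: "cbbacbcccaaba"
Scanning for longest run:
  Position 1 ('b'): new char, reset run to 1
  Position 2 ('b'): continues run of 'b', length=2
  Position 3 ('a'): new char, reset run to 1
  Position 4 ('c'): new char, reset run to 1
  Position 5 ('b'): new char, reset run to 1
  Position 6 ('c'): new char, reset run to 1
  Position 7 ('c'): continues run of 'c', length=2
  Position 8 ('c'): continues run of 'c', length=3
  Position 9 ('a'): new char, reset run to 1
  Position 10 ('a'): continues run of 'a', length=2
  Position 11 ('b'): new char, reset run to 1
  Position 12 ('a'): new char, reset run to 1
Longest run: 'c' with length 3

3


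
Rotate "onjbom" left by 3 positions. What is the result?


Input: "onjbom", rotate left by 3
First 3 characters: "onj"
Remaining characters: "bom"
Concatenate remaining + first: "bom" + "onj" = "bomonj"

bomonj


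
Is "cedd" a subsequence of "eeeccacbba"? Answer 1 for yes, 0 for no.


Check if "cedd" is a subsequence of "eeeccacbba"
Greedy scan:
  Position 0 ('e'): no match needed
  Position 1 ('e'): no match needed
  Position 2 ('e'): no match needed
  Position 3 ('c'): matches sub[0] = 'c'
  Position 4 ('c'): no match needed
  Position 5 ('a'): no match needed
  Position 6 ('c'): no match needed
  Position 7 ('b'): no match needed
  Position 8 ('b'): no match needed
  Position 9 ('a'): no match needed
Only matched 1/4 characters => not a subsequence

0


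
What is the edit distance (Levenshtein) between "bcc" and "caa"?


Computing edit distance: "bcc" -> "caa"
DP table:
           c    a    a
      0    1    2    3
  b   1    1    2    3
  c   2    1    2    3
  c   3    2    2    3
Edit distance = dp[3][3] = 3

3


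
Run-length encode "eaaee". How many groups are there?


Input: eaaee
Scanning for consecutive runs:
  Group 1: 'e' x 1 (positions 0-0)
  Group 2: 'a' x 2 (positions 1-2)
  Group 3: 'e' x 2 (positions 3-4)
Total groups: 3

3


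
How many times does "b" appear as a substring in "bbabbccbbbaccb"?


Searching for "b" in "bbabbccbbbaccb"
Scanning each position:
  Position 0: "b" => MATCH
  Position 1: "b" => MATCH
  Position 2: "a" => no
  Position 3: "b" => MATCH
  Position 4: "b" => MATCH
  Position 5: "c" => no
  Position 6: "c" => no
  Position 7: "b" => MATCH
  Position 8: "b" => MATCH
  Position 9: "b" => MATCH
  Position 10: "a" => no
  Position 11: "c" => no
  Position 12: "c" => no
  Position 13: "b" => MATCH
Total occurrences: 8

8


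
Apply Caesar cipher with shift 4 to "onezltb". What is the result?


Caesar cipher: shift "onezltb" by 4
  'o' (pos 14) + 4 = pos 18 = 's'
  'n' (pos 13) + 4 = pos 17 = 'r'
  'e' (pos 4) + 4 = pos 8 = 'i'
  'z' (pos 25) + 4 = pos 3 = 'd'
  'l' (pos 11) + 4 = pos 15 = 'p'
  't' (pos 19) + 4 = pos 23 = 'x'
  'b' (pos 1) + 4 = pos 5 = 'f'
Result: sridpxf

sridpxf


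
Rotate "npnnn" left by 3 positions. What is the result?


Input: "npnnn", rotate left by 3
First 3 characters: "npn"
Remaining characters: "nn"
Concatenate remaining + first: "nn" + "npn" = "nnnpn"

nnnpn


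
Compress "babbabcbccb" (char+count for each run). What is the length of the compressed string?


Input: babbabcbccb
Runs:
  'b' x 1 => "b1"
  'a' x 1 => "a1"
  'b' x 2 => "b2"
  'a' x 1 => "a1"
  'b' x 1 => "b1"
  'c' x 1 => "c1"
  'b' x 1 => "b1"
  'c' x 2 => "c2"
  'b' x 1 => "b1"
Compressed: "b1a1b2a1b1c1b1c2b1"
Compressed length: 18

18


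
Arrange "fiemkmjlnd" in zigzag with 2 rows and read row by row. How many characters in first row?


Zigzag "fiemkmjlnd" into 2 rows:
Placing characters:
  'f' => row 0
  'i' => row 1
  'e' => row 0
  'm' => row 1
  'k' => row 0
  'm' => row 1
  'j' => row 0
  'l' => row 1
  'n' => row 0
  'd' => row 1
Rows:
  Row 0: "fekjn"
  Row 1: "immld"
First row length: 5

5


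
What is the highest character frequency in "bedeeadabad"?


Input: bedeeadabad
Character counts:
  'a': 3
  'b': 2
  'd': 3
  'e': 3
Maximum frequency: 3

3


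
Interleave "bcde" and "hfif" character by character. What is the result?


Interleaving "bcde" and "hfif":
  Position 0: 'b' from first, 'h' from second => "bh"
  Position 1: 'c' from first, 'f' from second => "cf"
  Position 2: 'd' from first, 'i' from second => "di"
  Position 3: 'e' from first, 'f' from second => "ef"
Result: bhcfdief

bhcfdief


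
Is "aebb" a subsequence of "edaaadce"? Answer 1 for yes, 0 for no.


Check if "aebb" is a subsequence of "edaaadce"
Greedy scan:
  Position 0 ('e'): no match needed
  Position 1 ('d'): no match needed
  Position 2 ('a'): matches sub[0] = 'a'
  Position 3 ('a'): no match needed
  Position 4 ('a'): no match needed
  Position 5 ('d'): no match needed
  Position 6 ('c'): no match needed
  Position 7 ('e'): matches sub[1] = 'e'
Only matched 2/4 characters => not a subsequence

0


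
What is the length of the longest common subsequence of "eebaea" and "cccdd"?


LCS of "eebaea" and "cccdd"
DP table:
           c    c    c    d    d
      0    0    0    0    0    0
  e   0    0    0    0    0    0
  e   0    0    0    0    0    0
  b   0    0    0    0    0    0
  a   0    0    0    0    0    0
  e   0    0    0    0    0    0
  a   0    0    0    0    0    0
LCS length = dp[6][5] = 0

0


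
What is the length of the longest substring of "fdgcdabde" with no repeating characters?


Input: "fdgcdabde"
Sliding window (track last position of each char):
  Position 0 ('f'): window [0,0] length 1 -- new best
  Position 1 ('d'): window [0,1] length 2 -- new best
  Position 2 ('g'): window [0,2] length 3 -- new best
  Position 3 ('c'): window [0,3] length 4 -- new best
  Position 4 ('d'): repeat (last at 1), move window start to 2
  Position 4 ('d'): window [2,4] length 3
  Position 5 ('a'): window [2,5] length 4
  Position 6 ('b'): window [2,6] length 5 -- new best
  Position 7 ('d'): repeat (last at 4), move window start to 5
  Position 7 ('d'): window [5,7] length 3
  Position 8 ('e'): window [5,8] length 4
Longest substring with no repeats: "gcdab" with length 5

5


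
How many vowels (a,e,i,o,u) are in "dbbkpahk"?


Input: dbbkpahk
Checking each character:
  'd' at position 0: consonant
  'b' at position 1: consonant
  'b' at position 2: consonant
  'k' at position 3: consonant
  'p' at position 4: consonant
  'a' at position 5: vowel (running total: 1)
  'h' at position 6: consonant
  'k' at position 7: consonant
Total vowels: 1

1


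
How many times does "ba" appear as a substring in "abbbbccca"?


Searching for "ba" in "abbbbccca"
Scanning each position:
  Position 0: "ab" => no
  Position 1: "bb" => no
  Position 2: "bb" => no
  Position 3: "bb" => no
  Position 4: "bc" => no
  Position 5: "cc" => no
  Position 6: "cc" => no
  Position 7: "ca" => no
Total occurrences: 0

0


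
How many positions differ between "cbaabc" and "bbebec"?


Comparing "cbaabc" and "bbebec" position by position:
  Position 0: 'c' vs 'b' => DIFFER
  Position 1: 'b' vs 'b' => same
  Position 2: 'a' vs 'e' => DIFFER
  Position 3: 'a' vs 'b' => DIFFER
  Position 4: 'b' vs 'e' => DIFFER
  Position 5: 'c' vs 'c' => same
Positions that differ: 4

4


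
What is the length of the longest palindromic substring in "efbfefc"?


Input: "efbfefc"
Checking substrings for palindromes:
  [0:5] "efbfe" (len 5) => palindrome
  [1:4] "fbf" (len 3) => palindrome
  [3:6] "fef" (len 3) => palindrome
Longest palindromic substring: "efbfe" with length 5

5


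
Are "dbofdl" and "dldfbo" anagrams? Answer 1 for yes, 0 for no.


Strings: "dbofdl", "dldfbo"
Sorted first:  bddflo
Sorted second: bddflo
Sorted forms match => anagrams

1


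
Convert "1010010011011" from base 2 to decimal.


Input: "1010010011011" in base 2
Positional expansion:
  Digit '1' (value 1) x 2^12 = 4096
  Digit '0' (value 0) x 2^11 = 0
  Digit '1' (value 1) x 2^10 = 1024
  Digit '0' (value 0) x 2^9 = 0
  Digit '0' (value 0) x 2^8 = 0
  Digit '1' (value 1) x 2^7 = 128
  Digit '0' (value 0) x 2^6 = 0
  Digit '0' (value 0) x 2^5 = 0
  Digit '1' (value 1) x 2^4 = 16
  Digit '1' (value 1) x 2^3 = 8
  Digit '0' (value 0) x 2^2 = 0
  Digit '1' (value 1) x 2^1 = 2
  Digit '1' (value 1) x 2^0 = 1
Sum = 5275

5275


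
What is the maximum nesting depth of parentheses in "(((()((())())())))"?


Input: "(((()((())())())))"
Tracking depth:
  Position 0 '(': depth becomes 1
  Position 1 '(': depth becomes 2
  Position 2 '(': depth becomes 3
  Position 3 '(': depth becomes 4
  Position 4 ')': depth becomes 3
  Position 5 '(': depth becomes 4
  Position 6 '(': depth becomes 5
  Position 7 '(': depth becomes 6
  Position 8 ')': depth becomes 5
  Position 9 ')': depth becomes 4
  Position 10 '(': depth becomes 5
  Position 11 ')': depth becomes 4
  Position 12 ')': depth becomes 3
  Position 13 '(': depth becomes 4
  Position 14 ')': depth becomes 3
  Position 15 ')': depth becomes 2
  Position 16 ')': depth becomes 1
  Position 17 ')': depth becomes 0
Maximum depth reached: 6

6


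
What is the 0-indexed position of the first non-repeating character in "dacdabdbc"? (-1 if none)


Input: dacdabdbc
Character frequencies:
  'a': 2
  'b': 2
  'c': 2
  'd': 3
Scanning left to right for freq == 1:
  Position 0 ('d'): freq=3, skip
  Position 1 ('a'): freq=2, skip
  Position 2 ('c'): freq=2, skip
  Position 3 ('d'): freq=3, skip
  Position 4 ('a'): freq=2, skip
  Position 5 ('b'): freq=2, skip
  Position 6 ('d'): freq=3, skip
  Position 7 ('b'): freq=2, skip
  Position 8 ('c'): freq=2, skip
  No unique character found => answer = -1

-1


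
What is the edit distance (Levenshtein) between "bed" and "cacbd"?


Computing edit distance: "bed" -> "cacbd"
DP table:
           c    a    c    b    d
      0    1    2    3    4    5
  b   1    1    2    3    3    4
  e   2    2    2    3    4    4
  d   3    3    3    3    4    4
Edit distance = dp[3][5] = 4

4


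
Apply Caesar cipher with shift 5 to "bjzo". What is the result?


Caesar cipher: shift "bjzo" by 5
  'b' (pos 1) + 5 = pos 6 = 'g'
  'j' (pos 9) + 5 = pos 14 = 'o'
  'z' (pos 25) + 5 = pos 4 = 'e'
  'o' (pos 14) + 5 = pos 19 = 't'
Result: goet

goet


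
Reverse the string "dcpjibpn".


Input: dcpjibpn
Reading characters right to left:
  Position 7: 'n'
  Position 6: 'p'
  Position 5: 'b'
  Position 4: 'i'
  Position 3: 'j'
  Position 2: 'p'
  Position 1: 'c'
  Position 0: 'd'
Reversed: npbijpcd

npbijpcd


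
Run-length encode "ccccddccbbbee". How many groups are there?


Input: ccccddccbbbee
Scanning for consecutive runs:
  Group 1: 'c' x 4 (positions 0-3)
  Group 2: 'd' x 2 (positions 4-5)
  Group 3: 'c' x 2 (positions 6-7)
  Group 4: 'b' x 3 (positions 8-10)
  Group 5: 'e' x 2 (positions 11-12)
Total groups: 5

5


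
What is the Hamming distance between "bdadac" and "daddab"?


Comparing "bdadac" and "daddab" position by position:
  Position 0: 'b' vs 'd' => differ
  Position 1: 'd' vs 'a' => differ
  Position 2: 'a' vs 'd' => differ
  Position 3: 'd' vs 'd' => same
  Position 4: 'a' vs 'a' => same
  Position 5: 'c' vs 'b' => differ
Total differences (Hamming distance): 4

4


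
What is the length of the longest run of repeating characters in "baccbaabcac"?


Input: "baccbaabcac"
Scanning for longest run:
  Position 1 ('a'): new char, reset run to 1
  Position 2 ('c'): new char, reset run to 1
  Position 3 ('c'): continues run of 'c', length=2
  Position 4 ('b'): new char, reset run to 1
  Position 5 ('a'): new char, reset run to 1
  Position 6 ('a'): continues run of 'a', length=2
  Position 7 ('b'): new char, reset run to 1
  Position 8 ('c'): new char, reset run to 1
  Position 9 ('a'): new char, reset run to 1
  Position 10 ('c'): new char, reset run to 1
Longest run: 'c' with length 2

2


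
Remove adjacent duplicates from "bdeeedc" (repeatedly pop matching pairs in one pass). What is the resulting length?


Input: bdeeedc
Stack-based adjacent duplicate removal:
  Read 'b': push. Stack: b
  Read 'd': push. Stack: bd
  Read 'e': push. Stack: bde
  Read 'e': matches stack top 'e' => pop. Stack: bd
  Read 'e': push. Stack: bde
  Read 'd': push. Stack: bded
  Read 'c': push. Stack: bdedc
Final stack: "bdedc" (length 5)

5


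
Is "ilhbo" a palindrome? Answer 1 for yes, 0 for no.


Input: ilhbo
Reversed: obhli
  Compare pos 0 ('i') with pos 4 ('o'): MISMATCH
  Compare pos 1 ('l') with pos 3 ('b'): MISMATCH
Result: not a palindrome

0


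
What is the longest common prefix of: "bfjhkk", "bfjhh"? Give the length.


Words: bfjhkk, bfjhh
  Position 0: all 'b' => match
  Position 1: all 'f' => match
  Position 2: all 'j' => match
  Position 3: all 'h' => match
  Position 4: ('k', 'h') => mismatch, stop
LCP = "bfjh" (length 4)

4


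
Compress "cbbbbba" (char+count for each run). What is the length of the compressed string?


Input: cbbbbba
Runs:
  'c' x 1 => "c1"
  'b' x 5 => "b5"
  'a' x 1 => "a1"
Compressed: "c1b5a1"
Compressed length: 6

6


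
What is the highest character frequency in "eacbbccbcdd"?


Input: eacbbccbcdd
Character counts:
  'a': 1
  'b': 3
  'c': 4
  'd': 2
  'e': 1
Maximum frequency: 4

4


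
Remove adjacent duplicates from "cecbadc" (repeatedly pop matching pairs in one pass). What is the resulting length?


Input: cecbadc
Stack-based adjacent duplicate removal:
  Read 'c': push. Stack: c
  Read 'e': push. Stack: ce
  Read 'c': push. Stack: cec
  Read 'b': push. Stack: cecb
  Read 'a': push. Stack: cecba
  Read 'd': push. Stack: cecbad
  Read 'c': push. Stack: cecbadc
Final stack: "cecbadc" (length 7)

7


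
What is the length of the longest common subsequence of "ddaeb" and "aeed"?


LCS of "ddaeb" and "aeed"
DP table:
           a    e    e    d
      0    0    0    0    0
  d   0    0    0    0    1
  d   0    0    0    0    1
  a   0    1    1    1    1
  e   0    1    2    2    2
  b   0    1    2    2    2
LCS length = dp[5][4] = 2

2


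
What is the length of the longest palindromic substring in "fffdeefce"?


Input: "fffdeefce"
Checking substrings for palindromes:
  [0:3] "fff" (len 3) => palindrome
  [0:2] "ff" (len 2) => palindrome
  [1:3] "ff" (len 2) => palindrome
  [4:6] "ee" (len 2) => palindrome
Longest palindromic substring: "fff" with length 3

3


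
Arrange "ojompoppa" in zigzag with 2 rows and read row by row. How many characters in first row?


Zigzag "ojompoppa" into 2 rows:
Placing characters:
  'o' => row 0
  'j' => row 1
  'o' => row 0
  'm' => row 1
  'p' => row 0
  'o' => row 1
  'p' => row 0
  'p' => row 1
  'a' => row 0
Rows:
  Row 0: "ooppa"
  Row 1: "jmop"
First row length: 5

5


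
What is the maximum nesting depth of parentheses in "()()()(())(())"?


Input: "()()()(())(())"
Tracking depth:
  Position 0 '(': depth becomes 1
  Position 1 ')': depth becomes 0
  Position 2 '(': depth becomes 1
  Position 3 ')': depth becomes 0
  Position 4 '(': depth becomes 1
  Position 5 ')': depth becomes 0
  Position 6 '(': depth becomes 1
  Position 7 '(': depth becomes 2
  Position 8 ')': depth becomes 1
  Position 9 ')': depth becomes 0
  Position 10 '(': depth becomes 1
  Position 11 '(': depth becomes 2
  Position 12 ')': depth becomes 1
  Position 13 ')': depth becomes 0
Maximum depth reached: 2

2


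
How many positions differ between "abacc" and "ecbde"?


Comparing "abacc" and "ecbde" position by position:
  Position 0: 'a' vs 'e' => DIFFER
  Position 1: 'b' vs 'c' => DIFFER
  Position 2: 'a' vs 'b' => DIFFER
  Position 3: 'c' vs 'd' => DIFFER
  Position 4: 'c' vs 'e' => DIFFER
Positions that differ: 5

5


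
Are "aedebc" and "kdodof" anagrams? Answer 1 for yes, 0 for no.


Strings: "aedebc", "kdodof"
Sorted first:  abcdee
Sorted second: ddfkoo
Differ at position 0: 'a' vs 'd' => not anagrams

0


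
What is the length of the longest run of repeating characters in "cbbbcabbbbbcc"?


Input: "cbbbcabbbbbcc"
Scanning for longest run:
  Position 1 ('b'): new char, reset run to 1
  Position 2 ('b'): continues run of 'b', length=2
  Position 3 ('b'): continues run of 'b', length=3
  Position 4 ('c'): new char, reset run to 1
  Position 5 ('a'): new char, reset run to 1
  Position 6 ('b'): new char, reset run to 1
  Position 7 ('b'): continues run of 'b', length=2
  Position 8 ('b'): continues run of 'b', length=3
  Position 9 ('b'): continues run of 'b', length=4
  Position 10 ('b'): continues run of 'b', length=5
  Position 11 ('c'): new char, reset run to 1
  Position 12 ('c'): continues run of 'c', length=2
Longest run: 'b' with length 5

5


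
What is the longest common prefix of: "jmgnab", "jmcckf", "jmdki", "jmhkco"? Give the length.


Words: jmgnab, jmcckf, jmdki, jmhkco
  Position 0: all 'j' => match
  Position 1: all 'm' => match
  Position 2: ('g', 'c', 'd', 'h') => mismatch, stop
LCP = "jm" (length 2)

2


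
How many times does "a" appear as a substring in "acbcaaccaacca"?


Searching for "a" in "acbcaaccaacca"
Scanning each position:
  Position 0: "a" => MATCH
  Position 1: "c" => no
  Position 2: "b" => no
  Position 3: "c" => no
  Position 4: "a" => MATCH
  Position 5: "a" => MATCH
  Position 6: "c" => no
  Position 7: "c" => no
  Position 8: "a" => MATCH
  Position 9: "a" => MATCH
  Position 10: "c" => no
  Position 11: "c" => no
  Position 12: "a" => MATCH
Total occurrences: 6

6


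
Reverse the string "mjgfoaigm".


Input: mjgfoaigm
Reading characters right to left:
  Position 8: 'm'
  Position 7: 'g'
  Position 6: 'i'
  Position 5: 'a'
  Position 4: 'o'
  Position 3: 'f'
  Position 2: 'g'
  Position 1: 'j'
  Position 0: 'm'
Reversed: mgiaofgjm

mgiaofgjm


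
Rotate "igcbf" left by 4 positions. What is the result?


Input: "igcbf", rotate left by 4
First 4 characters: "igcb"
Remaining characters: "f"
Concatenate remaining + first: "f" + "igcb" = "figcb"

figcb


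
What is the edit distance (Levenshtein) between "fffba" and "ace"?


Computing edit distance: "fffba" -> "ace"
DP table:
           a    c    e
      0    1    2    3
  f   1    1    2    3
  f   2    2    2    3
  f   3    3    3    3
  b   4    4    4    4
  a   5    4    5    5
Edit distance = dp[5][3] = 5

5


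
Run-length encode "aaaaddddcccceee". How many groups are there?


Input: aaaaddddcccceee
Scanning for consecutive runs:
  Group 1: 'a' x 4 (positions 0-3)
  Group 2: 'd' x 4 (positions 4-7)
  Group 3: 'c' x 4 (positions 8-11)
  Group 4: 'e' x 3 (positions 12-14)
Total groups: 4

4


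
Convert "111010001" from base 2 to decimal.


Input: "111010001" in base 2
Positional expansion:
  Digit '1' (value 1) x 2^8 = 256
  Digit '1' (value 1) x 2^7 = 128
  Digit '1' (value 1) x 2^6 = 64
  Digit '0' (value 0) x 2^5 = 0
  Digit '1' (value 1) x 2^4 = 16
  Digit '0' (value 0) x 2^3 = 0
  Digit '0' (value 0) x 2^2 = 0
  Digit '0' (value 0) x 2^1 = 0
  Digit '1' (value 1) x 2^0 = 1
Sum = 465

465


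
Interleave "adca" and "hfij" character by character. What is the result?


Interleaving "adca" and "hfij":
  Position 0: 'a' from first, 'h' from second => "ah"
  Position 1: 'd' from first, 'f' from second => "df"
  Position 2: 'c' from first, 'i' from second => "ci"
  Position 3: 'a' from first, 'j' from second => "aj"
Result: ahdfciaj

ahdfciaj


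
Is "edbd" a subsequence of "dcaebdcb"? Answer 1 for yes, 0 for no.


Check if "edbd" is a subsequence of "dcaebdcb"
Greedy scan:
  Position 0 ('d'): no match needed
  Position 1 ('c'): no match needed
  Position 2 ('a'): no match needed
  Position 3 ('e'): matches sub[0] = 'e'
  Position 4 ('b'): no match needed
  Position 5 ('d'): matches sub[1] = 'd'
  Position 6 ('c'): no match needed
  Position 7 ('b'): matches sub[2] = 'b'
Only matched 3/4 characters => not a subsequence

0


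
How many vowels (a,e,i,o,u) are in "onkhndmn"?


Input: onkhndmn
Checking each character:
  'o' at position 0: vowel (running total: 1)
  'n' at position 1: consonant
  'k' at position 2: consonant
  'h' at position 3: consonant
  'n' at position 4: consonant
  'd' at position 5: consonant
  'm' at position 6: consonant
  'n' at position 7: consonant
Total vowels: 1

1


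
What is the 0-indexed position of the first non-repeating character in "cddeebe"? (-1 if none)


Input: cddeebe
Character frequencies:
  'b': 1
  'c': 1
  'd': 2
  'e': 3
Scanning left to right for freq == 1:
  Position 0 ('c'): unique! => answer = 0

0


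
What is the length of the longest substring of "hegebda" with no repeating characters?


Input: "hegebda"
Sliding window (track last position of each char):
  Position 0 ('h'): window [0,0] length 1 -- new best
  Position 1 ('e'): window [0,1] length 2 -- new best
  Position 2 ('g'): window [0,2] length 3 -- new best
  Position 3 ('e'): repeat (last at 1), move window start to 2
  Position 3 ('e'): window [2,3] length 2
  Position 4 ('b'): window [2,4] length 3
  Position 5 ('d'): window [2,5] length 4 -- new best
  Position 6 ('a'): window [2,6] length 5 -- new best
Longest substring with no repeats: "gebda" with length 5

5


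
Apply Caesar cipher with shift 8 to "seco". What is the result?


Caesar cipher: shift "seco" by 8
  's' (pos 18) + 8 = pos 0 = 'a'
  'e' (pos 4) + 8 = pos 12 = 'm'
  'c' (pos 2) + 8 = pos 10 = 'k'
  'o' (pos 14) + 8 = pos 22 = 'w'
Result: amkw

amkw


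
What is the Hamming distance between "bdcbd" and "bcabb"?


Comparing "bdcbd" and "bcabb" position by position:
  Position 0: 'b' vs 'b' => same
  Position 1: 'd' vs 'c' => differ
  Position 2: 'c' vs 'a' => differ
  Position 3: 'b' vs 'b' => same
  Position 4: 'd' vs 'b' => differ
Total differences (Hamming distance): 3

3


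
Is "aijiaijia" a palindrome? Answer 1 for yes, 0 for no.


Input: aijiaijia
Reversed: aijiaijia
  Compare pos 0 ('a') with pos 8 ('a'): match
  Compare pos 1 ('i') with pos 7 ('i'): match
  Compare pos 2 ('j') with pos 6 ('j'): match
  Compare pos 3 ('i') with pos 5 ('i'): match
Result: palindrome

1


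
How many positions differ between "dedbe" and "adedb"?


Comparing "dedbe" and "adedb" position by position:
  Position 0: 'd' vs 'a' => DIFFER
  Position 1: 'e' vs 'd' => DIFFER
  Position 2: 'd' vs 'e' => DIFFER
  Position 3: 'b' vs 'd' => DIFFER
  Position 4: 'e' vs 'b' => DIFFER
Positions that differ: 5

5


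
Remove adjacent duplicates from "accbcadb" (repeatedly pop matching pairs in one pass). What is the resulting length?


Input: accbcadb
Stack-based adjacent duplicate removal:
  Read 'a': push. Stack: a
  Read 'c': push. Stack: ac
  Read 'c': matches stack top 'c' => pop. Stack: a
  Read 'b': push. Stack: ab
  Read 'c': push. Stack: abc
  Read 'a': push. Stack: abca
  Read 'd': push. Stack: abcad
  Read 'b': push. Stack: abcadb
Final stack: "abcadb" (length 6)

6


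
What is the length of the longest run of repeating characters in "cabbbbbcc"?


Input: "cabbbbbcc"
Scanning for longest run:
  Position 1 ('a'): new char, reset run to 1
  Position 2 ('b'): new char, reset run to 1
  Position 3 ('b'): continues run of 'b', length=2
  Position 4 ('b'): continues run of 'b', length=3
  Position 5 ('b'): continues run of 'b', length=4
  Position 6 ('b'): continues run of 'b', length=5
  Position 7 ('c'): new char, reset run to 1
  Position 8 ('c'): continues run of 'c', length=2
Longest run: 'b' with length 5

5


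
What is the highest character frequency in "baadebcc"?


Input: baadebcc
Character counts:
  'a': 2
  'b': 2
  'c': 2
  'd': 1
  'e': 1
Maximum frequency: 2

2


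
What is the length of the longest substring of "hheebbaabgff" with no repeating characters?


Input: "hheebbaabgff"
Sliding window (track last position of each char):
  Position 0 ('h'): window [0,0] length 1 -- new best
  Position 1 ('h'): repeat (last at 0), move window start to 1
  Position 1 ('h'): window [1,1] length 1
  Position 2 ('e'): window [1,2] length 2 -- new best
  Position 3 ('e'): repeat (last at 2), move window start to 3
  Position 3 ('e'): window [3,3] length 1
  Position 4 ('b'): window [3,4] length 2
  Position 5 ('b'): repeat (last at 4), move window start to 5
  Position 5 ('b'): window [5,5] length 1
  Position 6 ('a'): window [5,6] length 2
  Position 7 ('a'): repeat (last at 6), move window start to 7
  Position 7 ('a'): window [7,7] length 1
  Position 8 ('b'): window [7,8] length 2
  Position 9 ('g'): window [7,9] length 3 -- new best
  Position 10 ('f'): window [7,10] length 4 -- new best
  Position 11 ('f'): repeat (last at 10), move window start to 11
  Position 11 ('f'): window [11,11] length 1
Longest substring with no repeats: "abgf" with length 4

4


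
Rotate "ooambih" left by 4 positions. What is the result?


Input: "ooambih", rotate left by 4
First 4 characters: "ooam"
Remaining characters: "bih"
Concatenate remaining + first: "bih" + "ooam" = "bihooam"

bihooam


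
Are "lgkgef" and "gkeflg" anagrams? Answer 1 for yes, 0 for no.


Strings: "lgkgef", "gkeflg"
Sorted first:  efggkl
Sorted second: efggkl
Sorted forms match => anagrams

1


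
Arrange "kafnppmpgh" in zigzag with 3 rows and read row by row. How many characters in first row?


Zigzag "kafnppmpgh" into 3 rows:
Placing characters:
  'k' => row 0
  'a' => row 1
  'f' => row 2
  'n' => row 1
  'p' => row 0
  'p' => row 1
  'm' => row 2
  'p' => row 1
  'g' => row 0
  'h' => row 1
Rows:
  Row 0: "kpg"
  Row 1: "anpph"
  Row 2: "fm"
First row length: 3

3


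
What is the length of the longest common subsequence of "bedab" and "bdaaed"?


LCS of "bedab" and "bdaaed"
DP table:
           b    d    a    a    e    d
      0    0    0    0    0    0    0
  b   0    1    1    1    1    1    1
  e   0    1    1    1    1    2    2
  d   0    1    2    2    2    2    3
  a   0    1    2    3    3    3    3
  b   0    1    2    3    3    3    3
LCS length = dp[5][6] = 3

3


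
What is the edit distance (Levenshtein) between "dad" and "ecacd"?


Computing edit distance: "dad" -> "ecacd"
DP table:
           e    c    a    c    d
      0    1    2    3    4    5
  d   1    1    2    3    4    4
  a   2    2    2    2    3    4
  d   3    3    3    3    3    3
Edit distance = dp[3][5] = 3

3


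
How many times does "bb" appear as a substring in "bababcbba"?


Searching for "bb" in "bababcbba"
Scanning each position:
  Position 0: "ba" => no
  Position 1: "ab" => no
  Position 2: "ba" => no
  Position 3: "ab" => no
  Position 4: "bc" => no
  Position 5: "cb" => no
  Position 6: "bb" => MATCH
  Position 7: "ba" => no
Total occurrences: 1

1


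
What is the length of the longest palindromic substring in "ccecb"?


Input: "ccecb"
Checking substrings for palindromes:
  [1:4] "cec" (len 3) => palindrome
  [0:2] "cc" (len 2) => palindrome
Longest palindromic substring: "cec" with length 3

3


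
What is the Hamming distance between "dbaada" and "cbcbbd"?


Comparing "dbaada" and "cbcbbd" position by position:
  Position 0: 'd' vs 'c' => differ
  Position 1: 'b' vs 'b' => same
  Position 2: 'a' vs 'c' => differ
  Position 3: 'a' vs 'b' => differ
  Position 4: 'd' vs 'b' => differ
  Position 5: 'a' vs 'd' => differ
Total differences (Hamming distance): 5

5


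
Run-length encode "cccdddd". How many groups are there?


Input: cccdddd
Scanning for consecutive runs:
  Group 1: 'c' x 3 (positions 0-2)
  Group 2: 'd' x 4 (positions 3-6)
Total groups: 2

2


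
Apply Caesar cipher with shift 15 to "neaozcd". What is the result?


Caesar cipher: shift "neaozcd" by 15
  'n' (pos 13) + 15 = pos 2 = 'c'
  'e' (pos 4) + 15 = pos 19 = 't'
  'a' (pos 0) + 15 = pos 15 = 'p'
  'o' (pos 14) + 15 = pos 3 = 'd'
  'z' (pos 25) + 15 = pos 14 = 'o'
  'c' (pos 2) + 15 = pos 17 = 'r'
  'd' (pos 3) + 15 = pos 18 = 's'
Result: ctpdors

ctpdors


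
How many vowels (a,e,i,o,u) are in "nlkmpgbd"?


Input: nlkmpgbd
Checking each character:
  'n' at position 0: consonant
  'l' at position 1: consonant
  'k' at position 2: consonant
  'm' at position 3: consonant
  'p' at position 4: consonant
  'g' at position 5: consonant
  'b' at position 6: consonant
  'd' at position 7: consonant
Total vowels: 0

0


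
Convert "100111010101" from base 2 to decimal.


Input: "100111010101" in base 2
Positional expansion:
  Digit '1' (value 1) x 2^11 = 2048
  Digit '0' (value 0) x 2^10 = 0
  Digit '0' (value 0) x 2^9 = 0
  Digit '1' (value 1) x 2^8 = 256
  Digit '1' (value 1) x 2^7 = 128
  Digit '1' (value 1) x 2^6 = 64
  Digit '0' (value 0) x 2^5 = 0
  Digit '1' (value 1) x 2^4 = 16
  Digit '0' (value 0) x 2^3 = 0
  Digit '1' (value 1) x 2^2 = 4
  Digit '0' (value 0) x 2^1 = 0
  Digit '1' (value 1) x 2^0 = 1
Sum = 2517

2517


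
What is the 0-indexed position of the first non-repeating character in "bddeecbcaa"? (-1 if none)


Input: bddeecbcaa
Character frequencies:
  'a': 2
  'b': 2
  'c': 2
  'd': 2
  'e': 2
Scanning left to right for freq == 1:
  Position 0 ('b'): freq=2, skip
  Position 1 ('d'): freq=2, skip
  Position 2 ('d'): freq=2, skip
  Position 3 ('e'): freq=2, skip
  Position 4 ('e'): freq=2, skip
  Position 5 ('c'): freq=2, skip
  Position 6 ('b'): freq=2, skip
  Position 7 ('c'): freq=2, skip
  Position 8 ('a'): freq=2, skip
  Position 9 ('a'): freq=2, skip
  No unique character found => answer = -1

-1


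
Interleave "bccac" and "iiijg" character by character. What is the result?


Interleaving "bccac" and "iiijg":
  Position 0: 'b' from first, 'i' from second => "bi"
  Position 1: 'c' from first, 'i' from second => "ci"
  Position 2: 'c' from first, 'i' from second => "ci"
  Position 3: 'a' from first, 'j' from second => "aj"
  Position 4: 'c' from first, 'g' from second => "cg"
Result: biciciajcg

biciciajcg


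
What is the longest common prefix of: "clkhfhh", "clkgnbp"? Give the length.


Words: clkhfhh, clkgnbp
  Position 0: all 'c' => match
  Position 1: all 'l' => match
  Position 2: all 'k' => match
  Position 3: ('h', 'g') => mismatch, stop
LCP = "clk" (length 3)

3


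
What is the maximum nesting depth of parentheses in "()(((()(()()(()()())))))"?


Input: "()(((()(()()(()()())))))"
Tracking depth:
  Position 0 '(': depth becomes 1
  Position 1 ')': depth becomes 0
  Position 2 '(': depth becomes 1
  Position 3 '(': depth becomes 2
  Position 4 '(': depth becomes 3
  Position 5 '(': depth becomes 4
  Position 6 ')': depth becomes 3
  Position 7 '(': depth becomes 4
  Position 8 '(': depth becomes 5
  Position 9 ')': depth becomes 4
  Position 10 '(': depth becomes 5
  Position 11 ')': depth becomes 4
  Position 12 '(': depth becomes 5
  Position 13 '(': depth becomes 6
  Position 14 ')': depth becomes 5
  Position 15 '(': depth becomes 6
  Position 16 ')': depth becomes 5
  Position 17 '(': depth becomes 6
  Position 18 ')': depth becomes 5
  Position 19 ')': depth becomes 4
  Position 20 ')': depth becomes 3
  Position 21 ')': depth becomes 2
  Position 22 ')': depth becomes 1
  Position 23 ')': depth becomes 0
Maximum depth reached: 6

6


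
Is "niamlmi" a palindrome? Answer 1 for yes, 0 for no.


Input: niamlmi
Reversed: imlmain
  Compare pos 0 ('n') with pos 6 ('i'): MISMATCH
  Compare pos 1 ('i') with pos 5 ('m'): MISMATCH
  Compare pos 2 ('a') with pos 4 ('l'): MISMATCH
Result: not a palindrome

0


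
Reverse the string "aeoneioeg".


Input: aeoneioeg
Reading characters right to left:
  Position 8: 'g'
  Position 7: 'e'
  Position 6: 'o'
  Position 5: 'i'
  Position 4: 'e'
  Position 3: 'n'
  Position 2: 'o'
  Position 1: 'e'
  Position 0: 'a'
Reversed: geoienoea

geoienoea
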